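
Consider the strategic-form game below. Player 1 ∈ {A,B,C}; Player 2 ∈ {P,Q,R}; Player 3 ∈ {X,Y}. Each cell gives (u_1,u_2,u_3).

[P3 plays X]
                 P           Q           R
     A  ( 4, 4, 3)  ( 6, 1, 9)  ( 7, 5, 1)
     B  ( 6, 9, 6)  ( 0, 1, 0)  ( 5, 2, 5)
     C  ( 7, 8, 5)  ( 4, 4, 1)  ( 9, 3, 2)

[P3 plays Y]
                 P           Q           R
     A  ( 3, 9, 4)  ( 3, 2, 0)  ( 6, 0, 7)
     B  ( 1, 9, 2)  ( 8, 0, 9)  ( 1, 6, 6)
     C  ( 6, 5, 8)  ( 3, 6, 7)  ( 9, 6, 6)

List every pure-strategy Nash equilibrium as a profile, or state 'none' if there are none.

Nash profiles: (C,R,Y)

(A,P,X): not NE [P1→C gives 7>4; P2→R gives 5>4; P3→Y gives 4>3]
(A,P,Y): not NE [P1→C gives 6>3]
(A,Q,X): not NE [P2→R gives 5>1]
(A,Q,Y): not NE [P1→B gives 8>3; P2→P gives 9>2; P3→X gives 9>0]
(A,R,X): not NE [P1→C gives 9>7; P3→Y gives 7>1]
(A,R,Y): not NE [P1→C gives 9>6; P2→P gives 9>0]
(B,P,X): not NE [P1→C gives 7>6]
(B,P,Y): not NE [P1→C gives 6>1; P3→X gives 6>2]
(B,Q,X): not NE [P1→A gives 6>0; P2→P gives 9>1; P3→Y gives 9>0]
(B,Q,Y): not NE [P2→P gives 9>0]
(B,R,X): not NE [P1→C gives 9>5; P2→P gives 9>2; P3→Y gives 6>5]
(B,R,Y): not NE [P1→C gives 9>1; P2→P gives 9>6]
(C,P,X): not NE [P3→Y gives 8>5]
(C,P,Y): not NE [P2→R gives 6>5]
(C,Q,X): not NE [P1→A gives 6>4; P2→P gives 8>4; P3→Y gives 7>1]
(C,Q,Y): not NE [P1→B gives 8>3]
(C,R,X): not NE [P2→P gives 8>3; P3→Y gives 6>2]
(C,R,Y): NE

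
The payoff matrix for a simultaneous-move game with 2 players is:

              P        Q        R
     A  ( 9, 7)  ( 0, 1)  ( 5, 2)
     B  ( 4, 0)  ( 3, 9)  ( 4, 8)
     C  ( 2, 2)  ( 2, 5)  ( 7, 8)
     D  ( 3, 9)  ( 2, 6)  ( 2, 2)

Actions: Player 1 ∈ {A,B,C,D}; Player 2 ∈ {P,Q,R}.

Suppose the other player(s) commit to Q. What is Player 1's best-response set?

u_1(A vs Q) = 0
u_1(B vs Q) = 3
u_1(C vs Q) = 2
u_1(D vs Q) = 2
max payoff 3 at {B}

argmax u_1 = {B}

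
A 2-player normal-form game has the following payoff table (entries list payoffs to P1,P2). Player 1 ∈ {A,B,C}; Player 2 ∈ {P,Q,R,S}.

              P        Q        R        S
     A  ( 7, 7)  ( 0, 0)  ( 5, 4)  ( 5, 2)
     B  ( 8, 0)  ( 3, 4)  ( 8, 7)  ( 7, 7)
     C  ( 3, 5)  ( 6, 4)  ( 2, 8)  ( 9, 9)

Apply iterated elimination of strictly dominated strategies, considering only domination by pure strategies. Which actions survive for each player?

P1 drop A (B beats it: P:8>7 Q:3>0 R:8>5 S:7>5)
P2 drop P (R beats it: B:7>0 C:8>5)
P2 drop Q (R beats it: B:7>4 C:8>4)
P1→{B,C} P2→{R,S}

IESDS → P1:{B,C} P2:{R,S}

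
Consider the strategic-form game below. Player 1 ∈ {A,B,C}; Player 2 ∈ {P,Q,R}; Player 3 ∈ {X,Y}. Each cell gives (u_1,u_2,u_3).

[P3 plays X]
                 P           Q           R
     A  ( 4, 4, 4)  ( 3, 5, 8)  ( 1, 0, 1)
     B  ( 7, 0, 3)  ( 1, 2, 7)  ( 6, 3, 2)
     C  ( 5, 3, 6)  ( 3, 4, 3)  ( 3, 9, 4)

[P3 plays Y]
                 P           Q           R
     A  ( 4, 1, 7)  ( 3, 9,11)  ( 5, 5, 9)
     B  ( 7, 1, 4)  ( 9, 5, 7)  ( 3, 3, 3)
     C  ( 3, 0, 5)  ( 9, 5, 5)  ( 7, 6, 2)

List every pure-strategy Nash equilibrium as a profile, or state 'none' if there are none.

(A,P,X): not NE [P1→B gives 7>4; P2→Q gives 5>4; P3→Y gives 7>4]
(A,P,Y): not NE [P1→B gives 7>4; P2→Q gives 9>1]
(A,Q,X): not NE [P3→Y gives 11>8]
(A,Q,Y): not NE [P1→C gives 9>3]
(A,R,X): not NE [P1→B gives 6>1; P2→Q gives 5>0; P3→Y gives 9>1]
(A,R,Y): not NE [P1→C gives 7>5; P2→Q gives 9>5]
(B,P,X): not NE [P2→R gives 3>0; P3→Y gives 4>3]
(B,P,Y): not NE [P2→Q gives 5>1]
(B,Q,X): not NE [P1→C gives 3>1; P2→R gives 3>2]
(B,Q,Y): NE
(B,R,X): not NE [P3→Y gives 3>2]
(B,R,Y): not NE [P1→C gives 7>3; P2→Q gives 5>3]
(C,P,X): not NE [P1→B gives 7>5; P2→R gives 9>3]
(C,P,Y): not NE [P1→B gives 7>3; P2→R gives 6>0; P3→X gives 6>5]
(C,Q,X): not NE [P2→R gives 9>4; P3→Y gives 5>3]
(C,Q,Y): not NE [P2→R gives 6>5]
(C,R,X): not NE [P1→B gives 6>3]
(C,R,Y): not NE [P3→X gives 4>2]

NE set: (B,Q,Y)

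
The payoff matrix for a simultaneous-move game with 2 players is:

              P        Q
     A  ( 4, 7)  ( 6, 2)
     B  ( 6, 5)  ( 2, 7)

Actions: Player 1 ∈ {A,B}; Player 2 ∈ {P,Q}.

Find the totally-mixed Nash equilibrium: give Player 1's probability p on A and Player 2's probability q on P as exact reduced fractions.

P1 indiff ⇒ q·4+(1-q)·6 = q·6+(1-q)·2 ⇒ q(-2) = (1-q)(-4) ⇒ q = 2/3
P2 indiff ⇒ p·7+(1-p)·5 = p·2+(1-p)·7 ⇒ p(5) = (1-p)(2) ⇒ p = 2/7

P1 mixes 2/7 on A; P2 mixes 2/3 on P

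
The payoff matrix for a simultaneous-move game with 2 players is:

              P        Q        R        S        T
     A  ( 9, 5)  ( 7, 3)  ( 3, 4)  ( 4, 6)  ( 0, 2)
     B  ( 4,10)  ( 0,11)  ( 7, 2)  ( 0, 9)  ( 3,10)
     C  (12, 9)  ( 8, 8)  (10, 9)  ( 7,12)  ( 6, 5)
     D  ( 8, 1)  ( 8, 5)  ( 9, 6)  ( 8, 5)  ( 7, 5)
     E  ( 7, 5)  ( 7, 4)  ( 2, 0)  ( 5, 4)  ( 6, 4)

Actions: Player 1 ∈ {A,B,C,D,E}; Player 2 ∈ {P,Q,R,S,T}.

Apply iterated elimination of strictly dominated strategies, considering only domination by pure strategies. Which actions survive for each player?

P1 drop A (C beats it: P:12>9 Q:8>7 R:10>3 S:7>4 T:6>0)
P1 drop B (C beats it: P:12>4 Q:8>0 R:10>7 S:7>0 T:6>3)
P1 drop E (D beats it: P:8>7 Q:8>7 R:9>2 S:8>5 T:7>6)
P2 drop P (S beats it: C:12>9 D:5>1)
P2 drop Q (R beats it: C:9>8 D:6>5)
P2 drop T (R beats it: C:9>5 D:6>5)
P1→{C,D} P2→{R,S}

IESDS → P1:{C,D} P2:{R,S}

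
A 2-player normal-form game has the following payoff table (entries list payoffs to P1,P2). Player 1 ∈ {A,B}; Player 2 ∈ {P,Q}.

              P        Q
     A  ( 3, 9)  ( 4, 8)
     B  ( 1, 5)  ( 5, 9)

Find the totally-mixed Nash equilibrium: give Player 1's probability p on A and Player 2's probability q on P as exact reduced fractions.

(p,q) = (4/5, 1/3)

P1 indiff ⇒ q·3+(1-q)·4 = q·1+(1-q)·5 ⇒ q(2) = (1-q)(1) ⇒ q = 1/3
P2 indiff ⇒ p·9+(1-p)·5 = p·8+(1-p)·9 ⇒ p(1) = (1-p)(4) ⇒ p = 4/5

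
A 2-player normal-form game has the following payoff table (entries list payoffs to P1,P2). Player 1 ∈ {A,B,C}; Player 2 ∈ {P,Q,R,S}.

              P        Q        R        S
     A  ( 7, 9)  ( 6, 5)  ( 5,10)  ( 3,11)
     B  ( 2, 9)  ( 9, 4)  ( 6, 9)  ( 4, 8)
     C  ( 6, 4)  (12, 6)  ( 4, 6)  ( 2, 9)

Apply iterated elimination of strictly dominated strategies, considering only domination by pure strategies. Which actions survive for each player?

IESDS → P1:{A,B} P2:{P,R,S}

P2 drop Q (S beats it: A:11>5 B:8>4 C:9>6)
P1 drop C (A beats it: P:7>6 R:5>4 S:3>2)
P1→{A,B} P2→{P,R,S}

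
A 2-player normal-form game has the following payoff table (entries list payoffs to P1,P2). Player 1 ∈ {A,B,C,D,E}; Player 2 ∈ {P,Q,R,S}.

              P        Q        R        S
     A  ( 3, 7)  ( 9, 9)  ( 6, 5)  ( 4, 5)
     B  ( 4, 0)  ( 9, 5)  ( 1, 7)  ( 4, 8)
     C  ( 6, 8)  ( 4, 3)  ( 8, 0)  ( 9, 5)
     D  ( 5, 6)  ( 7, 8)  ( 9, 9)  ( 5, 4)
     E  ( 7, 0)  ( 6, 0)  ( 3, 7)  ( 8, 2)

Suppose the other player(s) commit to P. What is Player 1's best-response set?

BR_1 = {E}

u_1(A vs P) = 3
u_1(B vs P) = 4
u_1(C vs P) = 6
u_1(D vs P) = 5
u_1(E vs P) = 7
max payoff 7 at {E}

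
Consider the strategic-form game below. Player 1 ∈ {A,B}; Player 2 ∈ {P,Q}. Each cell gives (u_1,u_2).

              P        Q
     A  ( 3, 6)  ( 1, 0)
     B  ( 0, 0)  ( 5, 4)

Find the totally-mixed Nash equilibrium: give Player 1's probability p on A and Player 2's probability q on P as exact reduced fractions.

P1 indiff ⇒ q·3+(1-q)·1 = q·0+(1-q)·5 ⇒ q(3) = (1-q)(4) ⇒ q = 4/7
P2 indiff ⇒ p·6+(1-p)·0 = p·0+(1-p)·4 ⇒ p(6) = (1-p)(4) ⇒ p = 2/5

(p,q) = (2/5, 4/7)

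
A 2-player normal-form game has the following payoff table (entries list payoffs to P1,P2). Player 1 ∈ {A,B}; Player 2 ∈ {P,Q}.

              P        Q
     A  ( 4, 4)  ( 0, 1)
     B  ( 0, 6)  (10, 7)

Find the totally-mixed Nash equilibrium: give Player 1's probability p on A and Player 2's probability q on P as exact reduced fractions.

P1 indiff ⇒ q·4+(1-q)·0 = q·0+(1-q)·10 ⇒ q(4) = (1-q)(10) ⇒ q = 5/7
P2 indiff ⇒ p·4+(1-p)·6 = p·1+(1-p)·7 ⇒ p(3) = (1-p)(1) ⇒ p = 1/4

P1 mixes 1/4 on A; P2 mixes 5/7 on P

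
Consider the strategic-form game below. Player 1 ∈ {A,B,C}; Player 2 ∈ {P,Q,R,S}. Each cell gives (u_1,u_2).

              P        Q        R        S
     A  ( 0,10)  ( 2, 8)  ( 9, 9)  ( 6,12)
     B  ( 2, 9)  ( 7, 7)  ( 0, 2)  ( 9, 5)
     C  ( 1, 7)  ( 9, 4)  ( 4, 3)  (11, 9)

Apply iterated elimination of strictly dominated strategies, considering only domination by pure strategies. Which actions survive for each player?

Survivors P1:{B,C} P2:{P,S}

P2 drop Q (P beats it: A:10>8 B:9>7 C:7>4)
P2 drop R (P beats it: A:10>9 B:9>2 C:7>3)
P1 drop A (B beats it: P:2>0 S:9>6)
P1→{B,C} P2→{P,S}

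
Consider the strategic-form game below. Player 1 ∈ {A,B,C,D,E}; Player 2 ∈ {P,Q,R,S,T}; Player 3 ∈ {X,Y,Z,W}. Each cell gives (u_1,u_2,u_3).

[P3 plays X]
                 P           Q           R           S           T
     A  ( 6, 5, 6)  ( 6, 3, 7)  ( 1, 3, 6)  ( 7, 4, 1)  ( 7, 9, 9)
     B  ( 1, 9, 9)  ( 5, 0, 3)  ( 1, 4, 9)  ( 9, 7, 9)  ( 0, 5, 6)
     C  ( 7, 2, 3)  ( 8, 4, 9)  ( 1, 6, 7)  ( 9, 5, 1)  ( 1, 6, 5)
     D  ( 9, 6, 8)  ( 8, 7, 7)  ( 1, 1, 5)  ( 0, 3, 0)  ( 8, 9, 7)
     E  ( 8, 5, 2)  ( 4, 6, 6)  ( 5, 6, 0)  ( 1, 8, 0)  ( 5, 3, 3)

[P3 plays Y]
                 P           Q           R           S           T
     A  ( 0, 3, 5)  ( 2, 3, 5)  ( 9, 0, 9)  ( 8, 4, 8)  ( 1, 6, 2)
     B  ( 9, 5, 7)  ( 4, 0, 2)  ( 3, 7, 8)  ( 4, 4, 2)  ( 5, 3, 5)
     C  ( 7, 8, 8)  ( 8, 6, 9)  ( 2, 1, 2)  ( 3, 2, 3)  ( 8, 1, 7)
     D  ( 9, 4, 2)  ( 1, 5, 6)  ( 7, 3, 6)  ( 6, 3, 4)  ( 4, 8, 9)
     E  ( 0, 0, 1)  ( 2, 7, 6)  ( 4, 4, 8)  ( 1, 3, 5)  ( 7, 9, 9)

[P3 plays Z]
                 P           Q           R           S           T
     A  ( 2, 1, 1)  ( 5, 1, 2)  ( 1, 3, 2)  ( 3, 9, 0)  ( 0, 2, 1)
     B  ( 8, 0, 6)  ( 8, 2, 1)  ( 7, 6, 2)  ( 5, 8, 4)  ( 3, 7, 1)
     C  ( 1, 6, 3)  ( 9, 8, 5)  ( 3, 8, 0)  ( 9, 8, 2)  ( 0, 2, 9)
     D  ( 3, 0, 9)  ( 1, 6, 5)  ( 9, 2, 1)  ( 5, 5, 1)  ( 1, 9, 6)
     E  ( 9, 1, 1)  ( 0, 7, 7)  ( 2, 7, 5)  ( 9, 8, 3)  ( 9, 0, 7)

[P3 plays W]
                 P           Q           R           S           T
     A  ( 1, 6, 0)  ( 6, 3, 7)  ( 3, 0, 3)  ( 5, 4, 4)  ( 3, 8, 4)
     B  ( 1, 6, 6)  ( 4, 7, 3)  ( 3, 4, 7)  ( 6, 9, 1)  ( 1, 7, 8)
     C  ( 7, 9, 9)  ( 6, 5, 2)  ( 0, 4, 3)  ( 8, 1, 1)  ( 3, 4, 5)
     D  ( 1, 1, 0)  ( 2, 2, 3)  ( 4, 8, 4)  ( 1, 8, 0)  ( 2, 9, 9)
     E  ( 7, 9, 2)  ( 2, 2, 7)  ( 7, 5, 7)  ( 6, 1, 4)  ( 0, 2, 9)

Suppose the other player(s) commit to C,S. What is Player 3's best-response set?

BR_3 = {Y}

u_3(X vs C,S) = 1
u_3(Y vs C,S) = 3
u_3(Z vs C,S) = 2
u_3(W vs C,S) = 1
max payoff 3 at {Y}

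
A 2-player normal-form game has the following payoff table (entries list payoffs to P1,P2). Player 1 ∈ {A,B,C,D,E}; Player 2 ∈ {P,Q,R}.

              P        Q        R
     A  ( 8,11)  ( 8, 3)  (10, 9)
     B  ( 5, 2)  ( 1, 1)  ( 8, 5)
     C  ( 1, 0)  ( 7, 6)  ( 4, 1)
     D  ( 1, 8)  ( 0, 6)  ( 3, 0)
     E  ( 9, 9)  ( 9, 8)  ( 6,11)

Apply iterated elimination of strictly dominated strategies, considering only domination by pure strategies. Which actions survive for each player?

Remaining: P1:{A,E} P2:{P,R}

P1 drop B (A beats it: P:8>5 Q:8>1 R:10>8)
P1 drop C (A beats it: P:8>1 Q:8>7 R:10>4)
P1 drop D (A beats it: P:8>1 Q:8>0 R:10>3)
P2 drop Q (P beats it: A:11>3 E:9>8)
P1→{A,E} P2→{P,R}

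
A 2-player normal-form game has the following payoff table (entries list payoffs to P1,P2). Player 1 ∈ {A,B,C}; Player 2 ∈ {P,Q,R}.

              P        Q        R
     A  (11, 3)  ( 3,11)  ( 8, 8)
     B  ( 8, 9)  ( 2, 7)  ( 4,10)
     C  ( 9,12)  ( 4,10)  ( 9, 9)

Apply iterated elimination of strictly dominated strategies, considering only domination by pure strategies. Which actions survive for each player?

P1 drop B (A beats it: P:11>8 Q:3>2 R:8>4)
P2 drop R (Q beats it: A:11>8 C:10>9)
P1→{A,C} P2→{P,Q}

Survivors P1:{A,C} P2:{P,Q}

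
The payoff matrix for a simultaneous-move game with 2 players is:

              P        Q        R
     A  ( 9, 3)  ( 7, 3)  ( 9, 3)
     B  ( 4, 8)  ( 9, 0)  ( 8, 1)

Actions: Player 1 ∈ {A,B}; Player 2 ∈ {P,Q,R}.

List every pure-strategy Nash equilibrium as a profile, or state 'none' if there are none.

NE set: (A,P), (A,R)

(A,P): NE
(A,Q): not NE [P1→B gives 9>7]
(A,R): NE
(B,P): not NE [P1→A gives 9>4]
(B,Q): not NE [P2→P gives 8>0]
(B,R): not NE [P1→A gives 9>8; P2→P gives 8>1]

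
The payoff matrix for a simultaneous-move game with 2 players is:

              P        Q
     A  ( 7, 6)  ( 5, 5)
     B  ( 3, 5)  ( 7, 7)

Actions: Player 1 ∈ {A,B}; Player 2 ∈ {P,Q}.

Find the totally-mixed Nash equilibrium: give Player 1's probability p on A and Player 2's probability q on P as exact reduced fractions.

p=2/3, q=1/3

P1 indiff ⇒ q·7+(1-q)·5 = q·3+(1-q)·7 ⇒ q(4) = (1-q)(2) ⇒ q = 1/3
P2 indiff ⇒ p·6+(1-p)·5 = p·5+(1-p)·7 ⇒ p(1) = (1-p)(2) ⇒ p = 2/3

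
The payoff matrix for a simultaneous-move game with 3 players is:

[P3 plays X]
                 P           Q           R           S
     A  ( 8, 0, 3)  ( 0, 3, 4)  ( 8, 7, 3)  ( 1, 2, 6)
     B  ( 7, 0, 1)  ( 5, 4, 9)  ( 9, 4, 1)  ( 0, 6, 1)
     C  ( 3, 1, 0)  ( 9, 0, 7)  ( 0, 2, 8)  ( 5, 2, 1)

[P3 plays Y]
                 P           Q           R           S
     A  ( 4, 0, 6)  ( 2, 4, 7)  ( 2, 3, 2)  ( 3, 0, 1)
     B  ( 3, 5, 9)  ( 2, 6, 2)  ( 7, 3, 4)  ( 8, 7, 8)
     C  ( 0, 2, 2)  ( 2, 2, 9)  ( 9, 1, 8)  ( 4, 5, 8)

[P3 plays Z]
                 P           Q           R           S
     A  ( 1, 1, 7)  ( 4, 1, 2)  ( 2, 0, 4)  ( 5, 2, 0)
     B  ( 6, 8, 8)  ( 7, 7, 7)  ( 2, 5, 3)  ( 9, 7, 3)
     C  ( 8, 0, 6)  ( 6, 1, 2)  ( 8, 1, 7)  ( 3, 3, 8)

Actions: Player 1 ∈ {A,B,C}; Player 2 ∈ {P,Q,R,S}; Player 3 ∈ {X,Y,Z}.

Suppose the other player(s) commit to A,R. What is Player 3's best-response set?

u_3(X vs A,R) = 3
u_3(Y vs A,R) = 2
u_3(Z vs A,R) = 4
max payoff 4 at {Z}

argmax u_3 = {Z}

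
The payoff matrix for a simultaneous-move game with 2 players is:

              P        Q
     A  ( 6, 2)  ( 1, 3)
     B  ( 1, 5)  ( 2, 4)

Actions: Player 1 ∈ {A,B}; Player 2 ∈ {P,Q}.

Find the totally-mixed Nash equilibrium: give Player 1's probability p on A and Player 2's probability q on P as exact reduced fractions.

(p,q) = (1/2, 1/6)

P1 indiff ⇒ q·6+(1-q)·1 = q·1+(1-q)·2 ⇒ q(5) = (1-q)(1) ⇒ q = 1/6
P2 indiff ⇒ p·2+(1-p)·5 = p·3+(1-p)·4 ⇒ p(-1) = (1-p)(-1) ⇒ p = 1/2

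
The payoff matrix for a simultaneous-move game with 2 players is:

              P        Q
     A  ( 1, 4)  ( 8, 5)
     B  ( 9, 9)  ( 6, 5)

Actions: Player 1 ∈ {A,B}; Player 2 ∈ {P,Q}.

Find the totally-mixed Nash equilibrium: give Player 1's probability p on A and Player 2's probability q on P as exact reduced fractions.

P1 indiff ⇒ q·1+(1-q)·8 = q·9+(1-q)·6 ⇒ q(-8) = (1-q)(-2) ⇒ q = 1/5
P2 indiff ⇒ p·4+(1-p)·9 = p·5+(1-p)·5 ⇒ p(-1) = (1-p)(-4) ⇒ p = 4/5

p=4/5, q=1/5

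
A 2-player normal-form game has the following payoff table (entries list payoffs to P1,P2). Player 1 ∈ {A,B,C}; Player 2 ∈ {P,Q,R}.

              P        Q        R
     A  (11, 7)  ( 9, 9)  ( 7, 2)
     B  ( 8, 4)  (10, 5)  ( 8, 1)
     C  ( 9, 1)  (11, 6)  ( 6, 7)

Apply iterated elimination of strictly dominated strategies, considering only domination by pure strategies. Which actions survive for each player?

P2 drop P (Q beats it: A:9>7 B:5>4 C:6>1)
P1 drop A (B beats it: Q:10>9 R:8>7)
P1→{B,C} P2→{Q,R}

Survivors P1:{B,C} P2:{Q,R}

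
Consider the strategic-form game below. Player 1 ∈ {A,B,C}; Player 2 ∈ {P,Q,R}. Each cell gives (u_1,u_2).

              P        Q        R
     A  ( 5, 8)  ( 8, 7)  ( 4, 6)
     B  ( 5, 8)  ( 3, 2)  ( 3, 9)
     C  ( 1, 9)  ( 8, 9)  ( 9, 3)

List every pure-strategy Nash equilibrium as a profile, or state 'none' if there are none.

PSNE = {(A,P), (C,Q)}

(A,P): NE
(A,Q): not NE [P2→P gives 8>7]
(A,R): not NE [P1→C gives 9>4; P2→P gives 8>6]
(B,P): not NE [P2→R gives 9>8]
(B,Q): not NE [P1→C gives 8>3; P2→R gives 9>2]
(B,R): not NE [P1→C gives 9>3]
(C,P): not NE [P1→B gives 5>1]
(C,Q): NE
(C,R): not NE [P2→Q gives 9>3]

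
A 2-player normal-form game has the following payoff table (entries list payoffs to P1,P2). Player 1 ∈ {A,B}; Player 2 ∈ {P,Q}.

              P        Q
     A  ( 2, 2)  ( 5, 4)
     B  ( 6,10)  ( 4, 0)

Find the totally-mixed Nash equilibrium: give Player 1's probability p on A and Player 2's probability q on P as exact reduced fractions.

P1 indiff ⇒ q·2+(1-q)·5 = q·6+(1-q)·4 ⇒ q(-4) = (1-q)(-1) ⇒ q = 1/5
P2 indiff ⇒ p·2+(1-p)·10 = p·4+(1-p)·0 ⇒ p(-2) = (1-p)(-10) ⇒ p = 5/6

(p,q) = (5/6, 1/5)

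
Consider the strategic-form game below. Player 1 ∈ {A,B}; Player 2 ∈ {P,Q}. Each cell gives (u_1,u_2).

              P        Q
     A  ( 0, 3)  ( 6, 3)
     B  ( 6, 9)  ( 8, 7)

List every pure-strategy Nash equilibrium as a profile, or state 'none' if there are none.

Nash profiles: (B,P)

(A,P): not NE [P1→B gives 6>0]
(A,Q): not NE [P1→B gives 8>6]
(B,P): NE
(B,Q): not NE [P2→P gives 9>7]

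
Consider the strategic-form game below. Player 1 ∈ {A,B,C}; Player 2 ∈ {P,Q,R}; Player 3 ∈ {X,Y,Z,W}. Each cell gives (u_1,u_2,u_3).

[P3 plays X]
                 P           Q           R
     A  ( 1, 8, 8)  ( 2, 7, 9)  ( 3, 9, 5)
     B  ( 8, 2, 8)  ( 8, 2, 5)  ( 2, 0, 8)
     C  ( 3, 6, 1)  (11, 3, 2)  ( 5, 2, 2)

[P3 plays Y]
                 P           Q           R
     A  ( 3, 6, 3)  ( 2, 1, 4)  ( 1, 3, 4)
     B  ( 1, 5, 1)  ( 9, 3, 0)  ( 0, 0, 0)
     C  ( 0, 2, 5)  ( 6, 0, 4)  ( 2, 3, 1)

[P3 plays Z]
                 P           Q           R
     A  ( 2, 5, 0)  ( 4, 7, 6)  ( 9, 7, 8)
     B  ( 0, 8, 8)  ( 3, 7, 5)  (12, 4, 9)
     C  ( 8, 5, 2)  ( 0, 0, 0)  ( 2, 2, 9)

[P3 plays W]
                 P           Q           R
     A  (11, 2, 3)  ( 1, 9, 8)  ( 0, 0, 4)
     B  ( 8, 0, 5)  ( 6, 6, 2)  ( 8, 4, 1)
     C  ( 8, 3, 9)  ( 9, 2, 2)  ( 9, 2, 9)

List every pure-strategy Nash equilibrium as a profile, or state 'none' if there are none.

(A,P,X): not NE [P1→B gives 8>1; P2→R gives 9>8]
(A,P,Y): not NE [P3→X gives 8>3]
(A,P,Z): not NE [P1→C gives 8>2; P2→R gives 7>5; P3→X gives 8>0]
(A,P,W): not NE [P2→Q gives 9>2; P3→X gives 8>3]
(A,Q,X): not NE [P1→C gives 11>2; P2→R gives 9>7]
(A,Q,Y): not NE [P1→B gives 9>2; P2→P gives 6>1; P3→X gives 9>4]
(A,Q,Z): not NE [P3→X gives 9>6]
(A,Q,W): not NE [P1→C gives 9>1; P3→X gives 9>8]
(A,R,X): not NE [P1→C gives 5>3; P3→Z gives 8>5]
(A,R,Y): not NE [P1→C gives 2>1; P2→P gives 6>3; P3→Z gives 8>4]
(A,R,Z): not NE [P1→B gives 12>9]
(A,R,W): not NE [P1→C gives 9>0; P2→Q gives 9>0; P3→Z gives 8>4]
(B,P,X): NE
(B,P,Y): not NE [P1→A gives 3>1; P3→Z gives 8>1]
(B,P,Z): not NE [P1→C gives 8>0]
(B,P,W): not NE [P1→A gives 11>8; P2→Q gives 6>0; P3→Z gives 8>5]
(B,Q,X): not NE [P1→C gives 11>8]
(B,Q,Y): not NE [P2→P gives 5>3; P3→Z gives 5>0]
(B,Q,Z): not NE [P1→A gives 4>3; P2→P gives 8>7]
(B,Q,W): not NE [P1→C gives 9>6; P3→Z gives 5>2]
(B,R,X): not NE [P1→C gives 5>2; P2→Q gives 2>0; P3→Z gives 9>8]
(B,R,Y): not NE [P1→C gives 2>0; P2→P gives 5>0; P3→Z gives 9>0]
(B,R,Z): not NE [P2→P gives 8>4]
(B,R,W): not NE [P1→C gives 9>8; P2→Q gives 6>4; P3→Z gives 9>1]
(C,P,X): not NE [P1→B gives 8>3; P3→W gives 9>1]
(C,P,Y): not NE [P1→A gives 3>0; P2→R gives 3>2; P3→W gives 9>5]
(C,P,Z): not NE [P3→W gives 9>2]
(C,P,W): not NE [P1→A gives 11>8]
(C,Q,X): not NE [P2→P gives 6>3; P3→Y gives 4>2]
(C,Q,Y): not NE [P1→B gives 9>6; P2→R gives 3>0]
(C,Q,Z): not NE [P1→A gives 4>0; P2→P gives 5>0; P3→Y gives 4>0]
(C,Q,W): not NE [P2→P gives 3>2; P3→Y gives 4>2]
(C,R,X): not NE [P2→P gives 6>2; P3→W gives 9>2]
(C,R,Y): not NE [P3→W gives 9>1]
(C,R,Z): not NE [P1→B gives 12>2; P2→P gives 5>2]
(C,R,W): not NE [P2→P gives 3>2]

PSNE = {(B,P,X)}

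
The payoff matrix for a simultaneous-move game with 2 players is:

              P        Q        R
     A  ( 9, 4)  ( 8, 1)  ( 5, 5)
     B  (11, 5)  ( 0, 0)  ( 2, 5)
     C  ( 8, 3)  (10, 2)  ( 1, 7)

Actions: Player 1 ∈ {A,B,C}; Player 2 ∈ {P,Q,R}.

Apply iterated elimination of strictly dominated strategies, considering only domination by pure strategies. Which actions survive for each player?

P2 drop Q (P beats it: A:4>1 B:5>0 C:3>2)
P1 drop C (A beats it: P:9>8 R:5>1)
P1→{A,B} P2→{P,R}

Remaining: P1:{A,B} P2:{P,R}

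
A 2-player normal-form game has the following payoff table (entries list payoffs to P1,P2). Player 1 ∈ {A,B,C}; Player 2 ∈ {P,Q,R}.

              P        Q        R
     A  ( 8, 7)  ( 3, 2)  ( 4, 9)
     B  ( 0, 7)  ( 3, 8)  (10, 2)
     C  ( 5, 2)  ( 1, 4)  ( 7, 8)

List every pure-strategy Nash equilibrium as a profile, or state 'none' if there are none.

(A,P): not NE [P2→R gives 9>7]
(A,Q): not NE [P2→R gives 9>2]
(A,R): not NE [P1→B gives 10>4]
(B,P): not NE [P1→A gives 8>0; P2→Q gives 8>7]
(B,Q): NE
(B,R): not NE [P2→Q gives 8>2]
(C,P): not NE [P1→A gives 8>5; P2→R gives 8>2]
(C,Q): not NE [P1→B gives 3>1; P2→R gives 8>4]
(C,R): not NE [P1→B gives 10>7]

Nash profiles: (B,Q)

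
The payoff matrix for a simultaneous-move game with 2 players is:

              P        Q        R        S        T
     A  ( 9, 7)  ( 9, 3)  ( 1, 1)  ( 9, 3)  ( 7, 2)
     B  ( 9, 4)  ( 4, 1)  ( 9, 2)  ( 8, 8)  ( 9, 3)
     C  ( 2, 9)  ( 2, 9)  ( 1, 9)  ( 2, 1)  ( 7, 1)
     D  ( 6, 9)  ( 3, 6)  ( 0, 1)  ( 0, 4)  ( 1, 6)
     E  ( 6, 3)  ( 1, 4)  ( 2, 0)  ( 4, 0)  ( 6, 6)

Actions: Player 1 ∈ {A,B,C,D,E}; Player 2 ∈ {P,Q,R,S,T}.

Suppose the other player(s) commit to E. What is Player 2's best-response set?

BR_2 = {T}

u_2(P vs E) = 3
u_2(Q vs E) = 4
u_2(R vs E) = 0
u_2(S vs E) = 0
u_2(T vs E) = 6
max payoff 6 at {T}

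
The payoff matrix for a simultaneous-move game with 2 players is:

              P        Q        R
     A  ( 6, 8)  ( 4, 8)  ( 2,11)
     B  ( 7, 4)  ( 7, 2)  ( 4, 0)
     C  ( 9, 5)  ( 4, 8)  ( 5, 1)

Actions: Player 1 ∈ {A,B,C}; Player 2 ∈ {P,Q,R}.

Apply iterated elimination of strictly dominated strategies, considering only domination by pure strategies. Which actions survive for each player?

P1 drop A (B beats it: P:7>6 Q:7>4 R:4>2)
P2 drop R (P beats it: B:4>0 C:5>1)
P1→{B,C} P2→{P,Q}

Remaining: P1:{B,C} P2:{P,Q}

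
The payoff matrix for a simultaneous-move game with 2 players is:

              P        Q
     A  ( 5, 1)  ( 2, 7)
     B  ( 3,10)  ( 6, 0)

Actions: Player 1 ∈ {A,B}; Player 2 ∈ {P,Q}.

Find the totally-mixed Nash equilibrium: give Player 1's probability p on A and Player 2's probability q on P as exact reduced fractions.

p=5/8, q=2/3

P1 indiff ⇒ q·5+(1-q)·2 = q·3+(1-q)·6 ⇒ q(2) = (1-q)(4) ⇒ q = 2/3
P2 indiff ⇒ p·1+(1-p)·10 = p·7+(1-p)·0 ⇒ p(-6) = (1-p)(-10) ⇒ p = 5/8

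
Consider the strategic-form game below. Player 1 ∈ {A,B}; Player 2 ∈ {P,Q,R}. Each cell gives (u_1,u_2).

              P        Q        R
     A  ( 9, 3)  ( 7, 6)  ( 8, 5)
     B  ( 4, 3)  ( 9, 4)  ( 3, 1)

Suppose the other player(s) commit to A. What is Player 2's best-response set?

u_2(P vs A) = 3
u_2(Q vs A) = 6
u_2(R vs A) = 5
max payoff 6 at {Q}

BR_2 = {Q}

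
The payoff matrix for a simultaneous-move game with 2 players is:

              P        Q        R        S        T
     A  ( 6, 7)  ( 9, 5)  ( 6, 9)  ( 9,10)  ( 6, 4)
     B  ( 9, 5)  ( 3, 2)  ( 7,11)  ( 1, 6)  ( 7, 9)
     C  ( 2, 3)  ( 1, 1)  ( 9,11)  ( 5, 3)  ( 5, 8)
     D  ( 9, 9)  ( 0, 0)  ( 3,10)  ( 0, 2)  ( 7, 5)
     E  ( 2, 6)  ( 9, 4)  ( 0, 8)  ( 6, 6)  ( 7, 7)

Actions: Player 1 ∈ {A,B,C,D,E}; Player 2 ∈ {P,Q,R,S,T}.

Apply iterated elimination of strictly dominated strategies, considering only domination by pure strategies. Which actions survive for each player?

P2 drop P (R beats it: A:9>7 B:11>5 C:11>3 D:10>9 E:8>6)
P2 drop Q (R beats it: A:9>5 B:11>2 C:11>1 D:10>0 E:8>4)
P2 drop T (R beats it: A:9>4 B:11>9 C:11>8 D:10>5 E:8>7)
P1 drop B (C beats it: R:9>7 S:5>1)
P1 drop D (A beats it: R:6>3 S:9>0)
P1 drop E (A beats it: R:6>0 S:9>6)
P1→{A,C} P2→{R,S}

Survivors P1:{A,C} P2:{R,S}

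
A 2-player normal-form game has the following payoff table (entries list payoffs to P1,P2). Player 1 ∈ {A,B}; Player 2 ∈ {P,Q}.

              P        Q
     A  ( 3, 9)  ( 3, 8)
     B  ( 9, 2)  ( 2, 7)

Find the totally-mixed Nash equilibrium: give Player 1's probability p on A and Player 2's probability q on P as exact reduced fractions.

P1 mixes 5/6 on A; P2 mixes 1/7 on P

P1 indiff ⇒ q·3+(1-q)·3 = q·9+(1-q)·2 ⇒ q(-6) = (1-q)(-1) ⇒ q = 1/7
P2 indiff ⇒ p·9+(1-p)·2 = p·8+(1-p)·7 ⇒ p(1) = (1-p)(5) ⇒ p = 5/6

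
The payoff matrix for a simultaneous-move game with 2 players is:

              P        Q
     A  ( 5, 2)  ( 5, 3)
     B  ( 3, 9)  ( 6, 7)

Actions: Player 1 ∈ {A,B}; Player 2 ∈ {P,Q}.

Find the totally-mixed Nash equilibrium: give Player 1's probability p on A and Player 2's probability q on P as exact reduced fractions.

p=2/3, q=1/3

P1 indiff ⇒ q·5+(1-q)·5 = q·3+(1-q)·6 ⇒ q(2) = (1-q)(1) ⇒ q = 1/3
P2 indiff ⇒ p·2+(1-p)·9 = p·3+(1-p)·7 ⇒ p(-1) = (1-p)(-2) ⇒ p = 2/3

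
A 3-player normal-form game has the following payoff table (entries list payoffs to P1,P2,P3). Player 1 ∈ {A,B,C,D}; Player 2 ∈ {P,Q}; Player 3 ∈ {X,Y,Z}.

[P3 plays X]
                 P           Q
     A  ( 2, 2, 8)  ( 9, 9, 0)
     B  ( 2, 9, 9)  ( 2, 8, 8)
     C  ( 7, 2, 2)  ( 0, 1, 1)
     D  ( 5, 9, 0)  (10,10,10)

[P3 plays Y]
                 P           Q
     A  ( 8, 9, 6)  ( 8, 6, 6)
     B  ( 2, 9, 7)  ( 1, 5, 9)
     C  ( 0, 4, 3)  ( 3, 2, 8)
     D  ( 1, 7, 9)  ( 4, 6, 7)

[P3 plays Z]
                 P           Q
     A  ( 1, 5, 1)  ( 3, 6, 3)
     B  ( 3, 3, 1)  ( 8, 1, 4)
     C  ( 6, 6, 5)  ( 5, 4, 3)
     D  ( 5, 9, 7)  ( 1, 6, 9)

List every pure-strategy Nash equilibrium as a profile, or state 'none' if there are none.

(A,P,X): not NE [P1→C gives 7>2; P2→Q gives 9>2]
(A,P,Y): not NE [P3→X gives 8>6]
(A,P,Z): not NE [P1→C gives 6>1; P2→Q gives 6>5; P3→X gives 8>1]
(A,Q,X): not NE [P1→D gives 10>9; P3→Y gives 6>0]
(A,Q,Y): not NE [P2→P gives 9>6]
(A,Q,Z): not NE [P1→B gives 8>3; P3→Y gives 6>3]
(B,P,X): not NE [P1→C gives 7>2]
(B,P,Y): not NE [P1→A gives 8>2; P3→X gives 9>7]
(B,P,Z): not NE [P1→C gives 6>3; P3→X gives 9>1]
(B,Q,X): not NE [P1→D gives 10>2; P2→P gives 9>8; P3→Y gives 9>8]
(B,Q,Y): not NE [P1→A gives 8>1; P2→P gives 9>5]
(B,Q,Z): not NE [P2→P gives 3>1; P3→Y gives 9>4]
(C,P,X): not NE [P3→Z gives 5>2]
(C,P,Y): not NE [P1→A gives 8>0; P3→Z gives 5>3]
(C,P,Z): NE
(C,Q,X): not NE [P1→D gives 10>0; P2→P gives 2>1; P3→Y gives 8>1]
(C,Q,Y): not NE [P1→A gives 8>3; P2→P gives 4>2]
(C,Q,Z): not NE [P1→B gives 8>5; P2→P gives 6>4; P3→Y gives 8>3]
(D,P,X): not NE [P1→C gives 7>5; P2→Q gives 10>9; P3→Y gives 9>0]
(D,P,Y): not NE [P1→A gives 8>1]
(D,P,Z): not NE [P1→C gives 6>5; P3→Y gives 9>7]
(D,Q,X): NE
(D,Q,Y): not NE [P1→A gives 8>4; P2→P gives 7>6; P3→X gives 10>7]
(D,Q,Z): not NE [P1→B gives 8>1; P2→P gives 9>6; P3→X gives 10>9]

Nash profiles: (C,P,Z), (D,Q,X)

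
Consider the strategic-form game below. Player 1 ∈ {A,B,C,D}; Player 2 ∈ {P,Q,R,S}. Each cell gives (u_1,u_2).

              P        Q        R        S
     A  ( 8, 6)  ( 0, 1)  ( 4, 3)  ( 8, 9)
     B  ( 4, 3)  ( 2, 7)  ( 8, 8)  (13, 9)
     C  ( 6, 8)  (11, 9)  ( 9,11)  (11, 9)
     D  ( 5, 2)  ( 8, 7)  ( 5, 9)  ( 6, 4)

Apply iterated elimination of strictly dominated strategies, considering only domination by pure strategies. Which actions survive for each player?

P1 drop D (C beats it: P:6>5 Q:11>8 R:9>5 S:11>6)
P2 drop P (S beats it: A:9>6 B:9>3 C:9>8)
P1 drop A (B beats it: Q:2>0 R:8>4 S:13>8)
P2 drop Q (R beats it: B:8>7 C:11>9)
P1→{B,C} P2→{R,S}

Remaining: P1:{B,C} P2:{R,S}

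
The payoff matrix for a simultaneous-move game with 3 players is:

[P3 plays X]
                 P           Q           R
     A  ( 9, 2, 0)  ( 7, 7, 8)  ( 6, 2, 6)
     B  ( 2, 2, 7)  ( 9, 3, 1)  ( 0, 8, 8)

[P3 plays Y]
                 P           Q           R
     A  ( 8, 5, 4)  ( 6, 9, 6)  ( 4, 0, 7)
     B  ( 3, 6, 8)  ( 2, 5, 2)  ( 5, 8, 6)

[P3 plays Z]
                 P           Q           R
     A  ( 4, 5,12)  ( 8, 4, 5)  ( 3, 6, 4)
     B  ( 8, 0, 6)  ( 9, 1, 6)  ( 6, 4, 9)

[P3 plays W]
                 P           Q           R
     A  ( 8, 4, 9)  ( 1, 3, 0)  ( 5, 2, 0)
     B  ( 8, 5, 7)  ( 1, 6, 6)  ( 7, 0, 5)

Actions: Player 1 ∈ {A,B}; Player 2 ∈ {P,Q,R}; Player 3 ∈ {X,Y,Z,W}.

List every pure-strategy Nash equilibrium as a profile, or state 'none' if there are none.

NE set: (B,Q,W), (B,R,Z)

(A,P,X): not NE [P2→Q gives 7>2; P3→Z gives 12>0]
(A,P,Y): not NE [P2→Q gives 9>5; P3→Z gives 12>4]
(A,P,Z): not NE [P1→B gives 8>4; P2→R gives 6>5]
(A,P,W): not NE [P3→Z gives 12>9]
(A,Q,X): not NE [P1→B gives 9>7]
(A,Q,Y): not NE [P3→X gives 8>6]
(A,Q,Z): not NE [P1→B gives 9>8; P2→R gives 6>4; P3→X gives 8>5]
(A,Q,W): not NE [P2→P gives 4>3; P3→X gives 8>0]
(A,R,X): not NE [P2→Q gives 7>2; P3→Y gives 7>6]
(A,R,Y): not NE [P1→B gives 5>4; P2→Q gives 9>0]
(A,R,Z): not NE [P1→B gives 6>3; P3→Y gives 7>4]
(A,R,W): not NE [P1→B gives 7>5; P2→P gives 4>2; P3→Y gives 7>0]
(B,P,X): not NE [P1→A gives 9>2; P2→R gives 8>2; P3→Y gives 8>7]
(B,P,Y): not NE [P1→A gives 8>3; P2→R gives 8>6]
(B,P,Z): not NE [P2→R gives 4>0; P3→Y gives 8>6]
(B,P,W): not NE [P2→Q gives 6>5; P3→Y gives 8>7]
(B,Q,X): not NE [P2→R gives 8>3; P3→W gives 6>1]
(B,Q,Y): not NE [P1→A gives 6>2; P2→R gives 8>5; P3→W gives 6>2]
(B,Q,Z): not NE [P2→R gives 4>1]
(B,Q,W): NE
(B,R,X): not NE [P1→A gives 6>0; P3→Z gives 9>8]
(B,R,Y): not NE [P3→Z gives 9>6]
(B,R,Z): NE
(B,R,W): not NE [P2→Q gives 6>0; P3→Z gives 9>5]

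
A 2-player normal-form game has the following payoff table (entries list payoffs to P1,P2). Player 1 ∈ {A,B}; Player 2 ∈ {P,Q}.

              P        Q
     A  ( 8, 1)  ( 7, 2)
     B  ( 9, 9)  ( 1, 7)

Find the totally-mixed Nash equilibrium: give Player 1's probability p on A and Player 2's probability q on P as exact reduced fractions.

P1 indiff ⇒ q·8+(1-q)·7 = q·9+(1-q)·1 ⇒ q(-1) = (1-q)(-6) ⇒ q = 6/7
P2 indiff ⇒ p·1+(1-p)·9 = p·2+(1-p)·7 ⇒ p(-1) = (1-p)(-2) ⇒ p = 2/3

p=2/3, q=6/7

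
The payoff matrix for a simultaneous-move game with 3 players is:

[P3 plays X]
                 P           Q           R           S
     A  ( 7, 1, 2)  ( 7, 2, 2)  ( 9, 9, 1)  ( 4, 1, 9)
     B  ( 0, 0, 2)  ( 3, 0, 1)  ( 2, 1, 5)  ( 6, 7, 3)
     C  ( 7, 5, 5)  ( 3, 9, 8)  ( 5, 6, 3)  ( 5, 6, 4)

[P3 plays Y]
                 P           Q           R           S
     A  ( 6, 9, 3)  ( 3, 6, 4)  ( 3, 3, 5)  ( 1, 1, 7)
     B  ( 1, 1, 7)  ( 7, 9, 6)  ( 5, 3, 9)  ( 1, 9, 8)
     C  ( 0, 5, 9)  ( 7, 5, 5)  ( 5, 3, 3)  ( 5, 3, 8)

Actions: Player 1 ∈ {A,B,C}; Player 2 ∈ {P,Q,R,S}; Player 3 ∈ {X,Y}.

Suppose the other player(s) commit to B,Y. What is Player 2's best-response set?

u_2(P vs B,Y) = 1
u_2(Q vs B,Y) = 9
u_2(R vs B,Y) = 3
u_2(S vs B,Y) = 9
max payoff 9 at {Q,S}

BR_2 = {Q,S}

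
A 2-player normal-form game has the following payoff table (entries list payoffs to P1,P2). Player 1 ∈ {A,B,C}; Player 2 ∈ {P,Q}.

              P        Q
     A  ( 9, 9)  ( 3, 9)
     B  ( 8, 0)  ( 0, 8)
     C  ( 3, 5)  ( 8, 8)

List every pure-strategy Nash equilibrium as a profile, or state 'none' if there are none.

(A,P): NE
(A,Q): not NE [P1→C gives 8>3]
(B,P): not NE [P1→A gives 9>8; P2→Q gives 8>0]
(B,Q): not NE [P1→C gives 8>0]
(C,P): not NE [P1→A gives 9>3; P2→Q gives 8>5]
(C,Q): NE

NE set: (A,P), (C,Q)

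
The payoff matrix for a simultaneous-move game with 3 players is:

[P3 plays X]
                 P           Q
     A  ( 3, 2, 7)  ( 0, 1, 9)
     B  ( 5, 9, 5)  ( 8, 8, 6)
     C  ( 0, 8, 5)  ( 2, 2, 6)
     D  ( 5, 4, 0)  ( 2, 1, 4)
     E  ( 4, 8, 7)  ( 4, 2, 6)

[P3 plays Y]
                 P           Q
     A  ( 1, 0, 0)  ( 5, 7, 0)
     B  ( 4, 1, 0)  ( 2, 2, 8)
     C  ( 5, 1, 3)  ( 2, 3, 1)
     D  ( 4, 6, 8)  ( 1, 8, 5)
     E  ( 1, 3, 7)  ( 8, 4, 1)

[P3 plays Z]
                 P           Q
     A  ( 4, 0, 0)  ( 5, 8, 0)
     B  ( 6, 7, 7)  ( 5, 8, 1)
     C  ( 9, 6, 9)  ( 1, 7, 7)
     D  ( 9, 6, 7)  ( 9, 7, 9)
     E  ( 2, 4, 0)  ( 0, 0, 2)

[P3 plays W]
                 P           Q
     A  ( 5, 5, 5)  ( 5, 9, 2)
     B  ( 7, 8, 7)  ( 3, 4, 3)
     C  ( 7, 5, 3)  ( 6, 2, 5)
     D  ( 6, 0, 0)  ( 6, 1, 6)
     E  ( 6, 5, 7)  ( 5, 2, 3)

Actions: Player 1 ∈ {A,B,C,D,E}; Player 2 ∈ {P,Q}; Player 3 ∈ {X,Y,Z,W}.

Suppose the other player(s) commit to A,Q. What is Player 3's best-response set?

BR_3 = {X}

u_3(X vs A,Q) = 9
u_3(Y vs A,Q) = 0
u_3(Z vs A,Q) = 0
u_3(W vs A,Q) = 2
max payoff 9 at {X}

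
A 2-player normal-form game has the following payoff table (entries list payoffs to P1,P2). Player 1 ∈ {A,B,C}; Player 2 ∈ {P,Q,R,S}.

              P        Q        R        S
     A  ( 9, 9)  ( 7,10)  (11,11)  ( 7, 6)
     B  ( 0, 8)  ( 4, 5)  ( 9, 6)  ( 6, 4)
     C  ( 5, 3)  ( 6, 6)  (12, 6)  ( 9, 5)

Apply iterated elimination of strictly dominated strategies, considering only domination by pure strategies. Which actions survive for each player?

P1 drop B (A beats it: P:9>0 Q:7>4 R:11>9 S:7>6)
P2 drop P (Q beats it: A:10>9 C:6>3)
P2 drop S (Q beats it: A:10>6 C:6>5)
P1→{A,C} P2→{Q,R}

Remaining: P1:{A,C} P2:{Q,R}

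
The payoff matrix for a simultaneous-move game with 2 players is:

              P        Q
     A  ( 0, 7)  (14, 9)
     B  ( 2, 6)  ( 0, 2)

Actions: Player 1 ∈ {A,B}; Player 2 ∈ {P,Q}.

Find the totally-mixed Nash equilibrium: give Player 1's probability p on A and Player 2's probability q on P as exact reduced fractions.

P1 mixes 2/3 on A; P2 mixes 7/8 on P

P1 indiff ⇒ q·0+(1-q)·14 = q·2+(1-q)·0 ⇒ q(-2) = (1-q)(-14) ⇒ q = 7/8
P2 indiff ⇒ p·7+(1-p)·6 = p·9+(1-p)·2 ⇒ p(-2) = (1-p)(-4) ⇒ p = 2/3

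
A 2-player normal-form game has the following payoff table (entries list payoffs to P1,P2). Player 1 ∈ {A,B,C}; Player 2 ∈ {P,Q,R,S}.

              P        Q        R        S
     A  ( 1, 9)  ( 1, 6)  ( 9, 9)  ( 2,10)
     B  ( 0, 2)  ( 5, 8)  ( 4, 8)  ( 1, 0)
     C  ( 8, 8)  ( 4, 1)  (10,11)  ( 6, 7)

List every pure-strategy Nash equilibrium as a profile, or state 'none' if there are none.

PSNE = {(B,Q), (C,R)}

(A,P): not NE [P1→C gives 8>1; P2→S gives 10>9]
(A,Q): not NE [P1→B gives 5>1; P2→S gives 10>6]
(A,R): not NE [P1→C gives 10>9; P2→S gives 10>9]
(A,S): not NE [P1→C gives 6>2]
(B,P): not NE [P1→C gives 8>0; P2→R gives 8>2]
(B,Q): NE
(B,R): not NE [P1→C gives 10>4]
(B,S): not NE [P1→C gives 6>1; P2→R gives 8>0]
(C,P): not NE [P2→R gives 11>8]
(C,Q): not NE [P1→B gives 5>4; P2→R gives 11>1]
(C,R): NE
(C,S): not NE [P2→R gives 11>7]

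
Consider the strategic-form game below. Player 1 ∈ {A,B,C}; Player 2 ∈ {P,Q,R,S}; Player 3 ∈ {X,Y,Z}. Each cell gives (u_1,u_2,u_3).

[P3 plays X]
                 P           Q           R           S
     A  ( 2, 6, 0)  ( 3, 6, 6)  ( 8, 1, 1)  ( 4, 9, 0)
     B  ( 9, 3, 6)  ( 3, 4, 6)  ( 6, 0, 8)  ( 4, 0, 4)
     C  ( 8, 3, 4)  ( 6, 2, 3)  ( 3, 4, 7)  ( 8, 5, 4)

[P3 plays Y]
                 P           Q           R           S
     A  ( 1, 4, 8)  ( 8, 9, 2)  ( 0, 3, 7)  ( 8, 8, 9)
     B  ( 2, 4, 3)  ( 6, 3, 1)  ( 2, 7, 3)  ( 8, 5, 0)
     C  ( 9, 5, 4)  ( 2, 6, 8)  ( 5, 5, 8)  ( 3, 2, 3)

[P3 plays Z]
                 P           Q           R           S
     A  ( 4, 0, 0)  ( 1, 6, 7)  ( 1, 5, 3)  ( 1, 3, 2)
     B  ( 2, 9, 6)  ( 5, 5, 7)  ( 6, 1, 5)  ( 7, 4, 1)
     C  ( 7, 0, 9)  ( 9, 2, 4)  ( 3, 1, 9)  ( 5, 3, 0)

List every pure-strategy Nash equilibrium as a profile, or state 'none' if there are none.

(A,P,X): not NE [P1→B gives 9>2; P2→S gives 9>6; P3→Y gives 8>0]
(A,P,Y): not NE [P1→C gives 9>1; P2→Q gives 9>4]
(A,P,Z): not NE [P1→C gives 7>4; P2→Q gives 6>0; P3→Y gives 8>0]
(A,Q,X): not NE [P1→C gives 6>3; P2→S gives 9>6; P3→Z gives 7>6]
(A,Q,Y): not NE [P3→Z gives 7>2]
(A,Q,Z): not NE [P1→C gives 9>1]
(A,R,X): not NE [P2→S gives 9>1; P3→Y gives 7>1]
(A,R,Y): not NE [P1→C gives 5>0; P2→Q gives 9>3]
(A,R,Z): not NE [P1→B gives 6>1; P2→Q gives 6>5; P3→Y gives 7>3]
(A,S,X): not NE [P1→C gives 8>4; P3→Y gives 9>0]
(A,S,Y): not NE [P2→Q gives 9>8]
(A,S,Z): not NE [P1→B gives 7>1; P2→Q gives 6>3; P3→Y gives 9>2]
(B,P,X): not NE [P2→Q gives 4>3]
(B,P,Y): not NE [P1→C gives 9>2; P2→R gives 7>4; P3→Z gives 6>3]
(B,P,Z): not NE [P1→C gives 7>2]
(B,Q,X): not NE [P1→C gives 6>3; P3→Z gives 7>6]
(B,Q,Y): not NE [P1→A gives 8>6; P2→R gives 7>3; P3→Z gives 7>1]
(B,Q,Z): not NE [P1→C gives 9>5; P2→P gives 9>5]
(B,R,X): not NE [P1→A gives 8>6; P2→Q gives 4>0]
(B,R,Y): not NE [P1→C gives 5>2; P3→X gives 8>3]
(B,R,Z): not NE [P2→P gives 9>1; P3→X gives 8>5]
(B,S,X): not NE [P1→C gives 8>4; P2→Q gives 4>0]
(B,S,Y): not NE [P2→R gives 7>5; P3→X gives 4>0]
(B,S,Z): not NE [P2→P gives 9>4; P3→X gives 4>1]
(C,P,X): not NE [P1→B gives 9>8; P2→S gives 5>3; P3→Z gives 9>4]
(C,P,Y): not NE [P2→Q gives 6>5; P3→Z gives 9>4]
(C,P,Z): not NE [P2→S gives 3>0]
(C,Q,X): not NE [P2→S gives 5>2; P3→Y gives 8>3]
(C,Q,Y): not NE [P1→A gives 8>2]
(C,Q,Z): not NE [P2→S gives 3>2; P3→Y gives 8>4]
(C,R,X): not NE [P1→A gives 8>3; P2→S gives 5>4; P3→Z gives 9>7]
(C,R,Y): not NE [P2→Q gives 6>5; P3→Z gives 9>8]
(C,R,Z): not NE [P1→B gives 6>3; P2→S gives 3>1]
(C,S,X): NE
(C,S,Y): not NE [P1→B gives 8>3; P2→Q gives 6>2; P3→X gives 4>3]
(C,S,Z): not NE [P1→B gives 7>5; P3→X gives 4>0]

PSNE = {(C,S,X)}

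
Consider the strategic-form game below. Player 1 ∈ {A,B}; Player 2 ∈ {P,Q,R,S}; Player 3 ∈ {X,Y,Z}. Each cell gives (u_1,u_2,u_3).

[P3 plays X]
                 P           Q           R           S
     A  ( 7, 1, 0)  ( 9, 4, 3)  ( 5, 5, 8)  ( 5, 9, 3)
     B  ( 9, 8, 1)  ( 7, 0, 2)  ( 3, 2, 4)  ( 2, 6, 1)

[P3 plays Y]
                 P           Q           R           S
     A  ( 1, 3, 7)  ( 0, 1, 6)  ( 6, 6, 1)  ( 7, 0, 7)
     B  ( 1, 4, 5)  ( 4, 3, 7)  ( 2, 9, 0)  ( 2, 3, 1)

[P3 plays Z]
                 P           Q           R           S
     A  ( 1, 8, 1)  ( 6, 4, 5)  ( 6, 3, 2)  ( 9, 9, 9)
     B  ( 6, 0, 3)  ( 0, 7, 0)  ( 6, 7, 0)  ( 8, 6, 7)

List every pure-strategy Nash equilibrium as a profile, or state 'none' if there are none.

(A,P,X): not NE [P1→B gives 9>7; P2→S gives 9>1; P3→Y gives 7>0]
(A,P,Y): not NE [P2→R gives 6>3]
(A,P,Z): not NE [P1→B gives 6>1; P2→S gives 9>8; P3→Y gives 7>1]
(A,Q,X): not NE [P2→S gives 9>4; P3→Y gives 6>3]
(A,Q,Y): not NE [P1→B gives 4>0; P2→R gives 6>1]
(A,Q,Z): not NE [P2→S gives 9>4; P3→Y gives 6>5]
(A,R,X): not NE [P2→S gives 9>5]
(A,R,Y): not NE [P3→X gives 8>1]
(A,R,Z): not NE [P2→S gives 9>3; P3→X gives 8>2]
(A,S,X): not NE [P3→Z gives 9>3]
(A,S,Y): not NE [P2→R gives 6>0; P3→Z gives 9>7]
(A,S,Z): NE
(B,P,X): not NE [P3→Y gives 5>1]
(B,P,Y): not NE [P2→R gives 9>4]
(B,P,Z): not NE [P2→R gives 7>0; P3→Y gives 5>3]
(B,Q,X): not NE [P1→A gives 9>7; P2→P gives 8>0; P3→Y gives 7>2]
(B,Q,Y): not NE [P2→R gives 9>3]
(B,Q,Z): not NE [P1→A gives 6>0; P3→Y gives 7>0]
(B,R,X): not NE [P1→A gives 5>3; P2→P gives 8>2]
(B,R,Y): not NE [P1→A gives 6>2; P3→X gives 4>0]
(B,R,Z): not NE [P3→X gives 4>0]
(B,S,X): not NE [P1→A gives 5>2; P2→P gives 8>6; P3→Z gives 7>1]
(B,S,Y): not NE [P1→A gives 7>2; P2→R gives 9>3; P3→Z gives 7>1]
(B,S,Z): not NE [P1→A gives 9>8; P2→R gives 7>6]

NE set: (A,S,Z)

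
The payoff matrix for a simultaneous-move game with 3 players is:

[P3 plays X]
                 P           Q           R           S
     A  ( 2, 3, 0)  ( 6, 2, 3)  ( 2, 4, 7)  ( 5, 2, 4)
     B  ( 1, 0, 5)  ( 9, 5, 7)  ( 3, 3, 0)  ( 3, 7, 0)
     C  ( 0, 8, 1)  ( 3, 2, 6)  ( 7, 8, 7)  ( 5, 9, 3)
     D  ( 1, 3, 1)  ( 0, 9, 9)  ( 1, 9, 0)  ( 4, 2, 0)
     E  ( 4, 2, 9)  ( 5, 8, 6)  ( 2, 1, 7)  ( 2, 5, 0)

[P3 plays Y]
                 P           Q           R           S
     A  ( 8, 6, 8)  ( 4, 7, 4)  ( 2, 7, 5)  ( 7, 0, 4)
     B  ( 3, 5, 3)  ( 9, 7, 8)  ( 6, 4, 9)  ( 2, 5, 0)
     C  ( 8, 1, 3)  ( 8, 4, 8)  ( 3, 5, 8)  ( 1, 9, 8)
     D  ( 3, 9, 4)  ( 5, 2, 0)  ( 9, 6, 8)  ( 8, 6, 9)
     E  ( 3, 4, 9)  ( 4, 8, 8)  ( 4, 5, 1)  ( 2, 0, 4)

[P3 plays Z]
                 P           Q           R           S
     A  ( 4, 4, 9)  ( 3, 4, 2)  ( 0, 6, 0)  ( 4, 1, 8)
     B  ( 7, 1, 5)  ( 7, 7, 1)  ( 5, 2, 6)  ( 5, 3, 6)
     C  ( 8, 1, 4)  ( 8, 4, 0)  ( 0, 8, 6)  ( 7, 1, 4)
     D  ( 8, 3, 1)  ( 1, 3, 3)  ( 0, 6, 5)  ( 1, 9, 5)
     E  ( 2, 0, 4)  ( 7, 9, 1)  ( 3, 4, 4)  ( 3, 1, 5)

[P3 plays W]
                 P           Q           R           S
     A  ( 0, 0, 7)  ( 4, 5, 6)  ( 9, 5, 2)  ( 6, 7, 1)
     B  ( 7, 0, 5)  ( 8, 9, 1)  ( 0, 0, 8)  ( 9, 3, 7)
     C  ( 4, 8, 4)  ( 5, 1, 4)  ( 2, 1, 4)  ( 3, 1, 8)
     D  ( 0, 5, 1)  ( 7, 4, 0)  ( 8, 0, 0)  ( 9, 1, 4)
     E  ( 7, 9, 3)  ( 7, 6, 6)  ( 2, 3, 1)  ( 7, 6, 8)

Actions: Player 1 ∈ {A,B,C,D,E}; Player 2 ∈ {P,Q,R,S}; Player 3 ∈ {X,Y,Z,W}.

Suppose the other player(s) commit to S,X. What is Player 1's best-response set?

P1 best: {A,C}

u_1(A vs S,X) = 5
u_1(B vs S,X) = 3
u_1(C vs S,X) = 5
u_1(D vs S,X) = 4
u_1(E vs S,X) = 2
max payoff 5 at {A,C}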